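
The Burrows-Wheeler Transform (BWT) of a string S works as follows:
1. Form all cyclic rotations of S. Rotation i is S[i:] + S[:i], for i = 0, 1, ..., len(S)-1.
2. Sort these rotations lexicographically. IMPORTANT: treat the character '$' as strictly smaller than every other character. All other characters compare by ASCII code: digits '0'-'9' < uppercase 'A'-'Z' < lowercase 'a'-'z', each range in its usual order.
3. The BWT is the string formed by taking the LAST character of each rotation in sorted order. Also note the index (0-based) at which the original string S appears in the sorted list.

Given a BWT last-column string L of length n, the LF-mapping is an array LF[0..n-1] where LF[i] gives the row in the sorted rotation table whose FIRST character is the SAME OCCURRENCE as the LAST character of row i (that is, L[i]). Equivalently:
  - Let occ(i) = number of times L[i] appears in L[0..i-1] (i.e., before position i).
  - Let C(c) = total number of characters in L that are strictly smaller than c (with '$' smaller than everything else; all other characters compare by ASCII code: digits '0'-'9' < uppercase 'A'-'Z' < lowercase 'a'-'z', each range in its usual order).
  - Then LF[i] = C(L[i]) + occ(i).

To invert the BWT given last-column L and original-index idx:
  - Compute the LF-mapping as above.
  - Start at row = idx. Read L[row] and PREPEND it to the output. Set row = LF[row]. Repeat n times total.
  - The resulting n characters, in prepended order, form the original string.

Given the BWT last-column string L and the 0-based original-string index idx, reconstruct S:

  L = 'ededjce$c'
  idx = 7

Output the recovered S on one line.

LF mapping: 5 3 6 4 8 1 7 0 2
Walk LF starting at row 7, prepending L[row]:
  step 1: row=7, L[7]='$', prepend. Next row=LF[7]=0
  step 2: row=0, L[0]='e', prepend. Next row=LF[0]=5
  step 3: row=5, L[5]='c', prepend. Next row=LF[5]=1
  step 4: row=1, L[1]='d', prepend. Next row=LF[1]=3
  step 5: row=3, L[3]='d', prepend. Next row=LF[3]=4
  step 6: row=4, L[4]='j', prepend. Next row=LF[4]=8
  step 7: row=8, L[8]='c', prepend. Next row=LF[8]=2
  step 8: row=2, L[2]='e', prepend. Next row=LF[2]=6
  step 9: row=6, L[6]='e', prepend. Next row=LF[6]=7
Reversed output: eecjddce$

Answer: eecjddce$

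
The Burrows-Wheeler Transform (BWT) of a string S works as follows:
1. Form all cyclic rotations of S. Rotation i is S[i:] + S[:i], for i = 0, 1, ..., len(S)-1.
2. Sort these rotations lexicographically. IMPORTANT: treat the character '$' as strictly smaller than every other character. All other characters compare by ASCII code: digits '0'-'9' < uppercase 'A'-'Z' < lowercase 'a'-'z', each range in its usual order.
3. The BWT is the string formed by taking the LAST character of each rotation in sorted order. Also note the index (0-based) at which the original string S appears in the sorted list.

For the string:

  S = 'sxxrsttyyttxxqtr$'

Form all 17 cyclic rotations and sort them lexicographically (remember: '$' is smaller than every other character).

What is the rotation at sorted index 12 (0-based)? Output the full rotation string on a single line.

Answer: xrsttyyttxxqtr$sx

Derivation:
All 17 rotations (rotation i = S[i:]+S[:i]):
  rot[0] = sxxrsttyyttxxqtr$
  rot[1] = xxrsttyyttxxqtr$s
  rot[2] = xrsttyyttxxqtr$sx
  rot[3] = rsttyyttxxqtr$sxx
  rot[4] = sttyyttxxqtr$sxxr
  rot[5] = ttyyttxxqtr$sxxrs
  rot[6] = tyyttxxqtr$sxxrst
  rot[7] = yyttxxqtr$sxxrstt
  rot[8] = yttxxqtr$sxxrstty
  rot[9] = ttxxqtr$sxxrsttyy
  rot[10] = txxqtr$sxxrsttyyt
  rot[11] = xxqtr$sxxrsttyytt
  rot[12] = xqtr$sxxrsttyyttx
  rot[13] = qtr$sxxrsttyyttxx
  rot[14] = tr$sxxrsttyyttxxq
  rot[15] = r$sxxrsttyyttxxqt
  rot[16] = $sxxrsttyyttxxqtr
Sorted (with $ < everything):
  sorted[0] = $sxxrsttyyttxxqtr
  sorted[1] = qtr$sxxrsttyyttxx
  sorted[2] = r$sxxrsttyyttxxqt
  sorted[3] = rsttyyttxxqtr$sxx
  sorted[4] = sttyyttxxqtr$sxxr
  sorted[5] = sxxrsttyyttxxqtr$
  sorted[6] = tr$sxxrsttyyttxxq
  sorted[7] = ttxxqtr$sxxrsttyy
  sorted[8] = ttyyttxxqtr$sxxrs
  sorted[9] = txxqtr$sxxrsttyyt
  sorted[10] = tyyttxxqtr$sxxrst
  sorted[11] = xqtr$sxxrsttyyttx
  sorted[12] = xrsttyyttxxqtr$sx
  sorted[13] = xxqtr$sxxrsttyytt
  sorted[14] = xxrsttyyttxxqtr$s
  sorted[15] = yttxxqtr$sxxrstty
  sorted[16] = yyttxxqtr$sxxrstt
sorted[12] = xrsttyyttxxqtr$sx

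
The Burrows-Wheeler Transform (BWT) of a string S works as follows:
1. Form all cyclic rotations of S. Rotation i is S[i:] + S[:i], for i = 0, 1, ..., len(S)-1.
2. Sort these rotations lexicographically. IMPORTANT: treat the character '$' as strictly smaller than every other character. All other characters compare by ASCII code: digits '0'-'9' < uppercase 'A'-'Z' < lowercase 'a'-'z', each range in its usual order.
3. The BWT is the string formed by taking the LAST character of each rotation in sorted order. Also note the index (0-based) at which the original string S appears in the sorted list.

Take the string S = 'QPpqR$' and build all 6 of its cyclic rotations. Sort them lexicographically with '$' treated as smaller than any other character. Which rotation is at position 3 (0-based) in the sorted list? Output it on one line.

Answer: R$QPpq

Derivation:
All 6 rotations (rotation i = S[i:]+S[:i]):
  rot[0] = QPpqR$
  rot[1] = PpqR$Q
  rot[2] = pqR$QP
  rot[3] = qR$QPp
  rot[4] = R$QPpq
  rot[5] = $QPpqR
Sorted (with $ < everything):
  sorted[0] = $QPpqR
  sorted[1] = PpqR$Q
  sorted[2] = QPpqR$
  sorted[3] = R$QPpq
  sorted[4] = pqR$QP
  sorted[5] = qR$QPp
sorted[3] = R$QPpq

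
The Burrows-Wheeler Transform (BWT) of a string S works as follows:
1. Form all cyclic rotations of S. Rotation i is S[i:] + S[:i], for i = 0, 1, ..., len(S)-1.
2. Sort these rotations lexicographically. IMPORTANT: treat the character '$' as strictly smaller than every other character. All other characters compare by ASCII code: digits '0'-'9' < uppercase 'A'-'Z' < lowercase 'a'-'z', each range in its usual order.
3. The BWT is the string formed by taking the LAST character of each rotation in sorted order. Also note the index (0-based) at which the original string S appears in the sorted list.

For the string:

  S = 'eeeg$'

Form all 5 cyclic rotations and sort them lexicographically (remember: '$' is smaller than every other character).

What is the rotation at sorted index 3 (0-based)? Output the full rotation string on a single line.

All 5 rotations (rotation i = S[i:]+S[:i]):
  rot[0] = eeeg$
  rot[1] = eeg$e
  rot[2] = eg$ee
  rot[3] = g$eee
  rot[4] = $eeeg
Sorted (with $ < everything):
  sorted[0] = $eeeg
  sorted[1] = eeeg$
  sorted[2] = eeg$e
  sorted[3] = eg$ee
  sorted[4] = g$eee
sorted[3] = eg$ee

Answer: eg$ee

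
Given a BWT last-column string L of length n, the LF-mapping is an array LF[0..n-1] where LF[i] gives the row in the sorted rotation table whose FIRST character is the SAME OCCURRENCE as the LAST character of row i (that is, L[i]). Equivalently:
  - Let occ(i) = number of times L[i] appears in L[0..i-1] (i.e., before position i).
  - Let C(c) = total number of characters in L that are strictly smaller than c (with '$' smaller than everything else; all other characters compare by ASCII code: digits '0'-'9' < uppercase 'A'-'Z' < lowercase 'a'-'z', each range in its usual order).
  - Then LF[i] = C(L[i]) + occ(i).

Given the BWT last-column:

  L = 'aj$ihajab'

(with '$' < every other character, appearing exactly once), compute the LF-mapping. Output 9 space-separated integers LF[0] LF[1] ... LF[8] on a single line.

Char counts: '$':1, 'a':3, 'b':1, 'h':1, 'i':1, 'j':2
C (first-col start): C('$')=0, C('a')=1, C('b')=4, C('h')=5, C('i')=6, C('j')=7
L[0]='a': occ=0, LF[0]=C('a')+0=1+0=1
L[1]='j': occ=0, LF[1]=C('j')+0=7+0=7
L[2]='$': occ=0, LF[2]=C('$')+0=0+0=0
L[3]='i': occ=0, LF[3]=C('i')+0=6+0=6
L[4]='h': occ=0, LF[4]=C('h')+0=5+0=5
L[5]='a': occ=1, LF[5]=C('a')+1=1+1=2
L[6]='j': occ=1, LF[6]=C('j')+1=7+1=8
L[7]='a': occ=2, LF[7]=C('a')+2=1+2=3
L[8]='b': occ=0, LF[8]=C('b')+0=4+0=4

Answer: 1 7 0 6 5 2 8 3 4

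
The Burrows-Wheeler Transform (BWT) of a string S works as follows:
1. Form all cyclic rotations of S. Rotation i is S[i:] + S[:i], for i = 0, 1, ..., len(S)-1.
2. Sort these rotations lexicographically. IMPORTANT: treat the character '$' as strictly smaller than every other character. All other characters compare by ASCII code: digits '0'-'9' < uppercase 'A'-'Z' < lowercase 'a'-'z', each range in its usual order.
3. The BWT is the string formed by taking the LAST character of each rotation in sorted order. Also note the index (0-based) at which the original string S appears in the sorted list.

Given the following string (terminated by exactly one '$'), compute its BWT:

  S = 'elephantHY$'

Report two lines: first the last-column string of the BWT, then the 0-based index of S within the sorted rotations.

Answer: YtHh$lpeaen
4

Derivation:
All 11 rotations (rotation i = S[i:]+S[:i]):
  rot[0] = elephantHY$
  rot[1] = lephantHY$e
  rot[2] = ephantHY$el
  rot[3] = phantHY$ele
  rot[4] = hantHY$elep
  rot[5] = antHY$eleph
  rot[6] = ntHY$elepha
  rot[7] = tHY$elephan
  rot[8] = HY$elephant
  rot[9] = Y$elephantH
  rot[10] = $elephantHY
Sorted (with $ < everything):
  sorted[0] = $elephantHY  (last char: 'Y')
  sorted[1] = HY$elephant  (last char: 't')
  sorted[2] = Y$elephantH  (last char: 'H')
  sorted[3] = antHY$eleph  (last char: 'h')
  sorted[4] = elephantHY$  (last char: '$')
  sorted[5] = ephantHY$el  (last char: 'l')
  sorted[6] = hantHY$elep  (last char: 'p')
  sorted[7] = lephantHY$e  (last char: 'e')
  sorted[8] = ntHY$elepha  (last char: 'a')
  sorted[9] = phantHY$ele  (last char: 'e')
  sorted[10] = tHY$elephan  (last char: 'n')
Last column: YtHh$lpeaen
Original string S is at sorted index 4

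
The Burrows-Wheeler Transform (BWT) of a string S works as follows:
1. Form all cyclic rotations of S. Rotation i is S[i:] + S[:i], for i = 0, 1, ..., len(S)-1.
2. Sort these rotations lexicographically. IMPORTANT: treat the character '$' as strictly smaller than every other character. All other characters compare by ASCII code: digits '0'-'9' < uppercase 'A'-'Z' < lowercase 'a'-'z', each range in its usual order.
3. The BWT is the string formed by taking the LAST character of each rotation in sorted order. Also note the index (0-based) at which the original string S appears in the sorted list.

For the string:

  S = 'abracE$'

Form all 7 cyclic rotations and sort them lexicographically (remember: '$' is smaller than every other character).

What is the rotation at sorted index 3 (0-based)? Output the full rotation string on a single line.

All 7 rotations (rotation i = S[i:]+S[:i]):
  rot[0] = abracE$
  rot[1] = bracE$a
  rot[2] = racE$ab
  rot[3] = acE$abr
  rot[4] = cE$abra
  rot[5] = E$abrac
  rot[6] = $abracE
Sorted (with $ < everything):
  sorted[0] = $abracE
  sorted[1] = E$abrac
  sorted[2] = abracE$
  sorted[3] = acE$abr
  sorted[4] = bracE$a
  sorted[5] = cE$abra
  sorted[6] = racE$ab
sorted[3] = acE$abr

Answer: acE$abr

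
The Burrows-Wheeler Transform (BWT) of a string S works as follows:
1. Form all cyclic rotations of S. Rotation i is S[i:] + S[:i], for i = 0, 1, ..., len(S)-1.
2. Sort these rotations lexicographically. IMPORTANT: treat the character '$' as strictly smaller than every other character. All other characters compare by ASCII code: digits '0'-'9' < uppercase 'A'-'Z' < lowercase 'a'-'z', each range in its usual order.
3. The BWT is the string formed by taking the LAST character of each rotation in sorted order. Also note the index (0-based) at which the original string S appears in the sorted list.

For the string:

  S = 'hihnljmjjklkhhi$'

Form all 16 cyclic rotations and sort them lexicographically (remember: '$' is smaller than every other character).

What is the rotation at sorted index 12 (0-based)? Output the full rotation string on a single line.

All 16 rotations (rotation i = S[i:]+S[:i]):
  rot[0] = hihnljmjjklkhhi$
  rot[1] = ihnljmjjklkhhi$h
  rot[2] = hnljmjjklkhhi$hi
  rot[3] = nljmjjklkhhi$hih
  rot[4] = ljmjjklkhhi$hihn
  rot[5] = jmjjklkhhi$hihnl
  rot[6] = mjjklkhhi$hihnlj
  rot[7] = jjklkhhi$hihnljm
  rot[8] = jklkhhi$hihnljmj
  rot[9] = klkhhi$hihnljmjj
  rot[10] = lkhhi$hihnljmjjk
  rot[11] = khhi$hihnljmjjkl
  rot[12] = hhi$hihnljmjjklk
  rot[13] = hi$hihnljmjjklkh
  rot[14] = i$hihnljmjjklkhh
  rot[15] = $hihnljmjjklkhhi
Sorted (with $ < everything):
  sorted[0] = $hihnljmjjklkhhi
  sorted[1] = hhi$hihnljmjjklk
  sorted[2] = hi$hihnljmjjklkh
  sorted[3] = hihnljmjjklkhhi$
  sorted[4] = hnljmjjklkhhi$hi
  sorted[5] = i$hihnljmjjklkhh
  sorted[6] = ihnljmjjklkhhi$h
  sorted[7] = jjklkhhi$hihnljm
  sorted[8] = jklkhhi$hihnljmj
  sorted[9] = jmjjklkhhi$hihnl
  sorted[10] = khhi$hihnljmjjkl
  sorted[11] = klkhhi$hihnljmjj
  sorted[12] = ljmjjklkhhi$hihn
  sorted[13] = lkhhi$hihnljmjjk
  sorted[14] = mjjklkhhi$hihnlj
  sorted[15] = nljmjjklkhhi$hih
sorted[12] = ljmjjklkhhi$hihn

Answer: ljmjjklkhhi$hihn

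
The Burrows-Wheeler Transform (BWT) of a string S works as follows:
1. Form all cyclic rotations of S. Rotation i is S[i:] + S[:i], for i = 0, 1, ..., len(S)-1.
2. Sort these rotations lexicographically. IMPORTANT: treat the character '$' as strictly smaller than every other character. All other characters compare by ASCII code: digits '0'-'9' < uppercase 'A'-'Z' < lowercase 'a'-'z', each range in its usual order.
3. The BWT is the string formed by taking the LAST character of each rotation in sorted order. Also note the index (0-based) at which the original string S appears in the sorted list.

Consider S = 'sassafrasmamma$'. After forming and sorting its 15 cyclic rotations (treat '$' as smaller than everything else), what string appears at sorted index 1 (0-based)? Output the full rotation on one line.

Answer: a$sassafrasmamm

Derivation:
All 15 rotations (rotation i = S[i:]+S[:i]):
  rot[0] = sassafrasmamma$
  rot[1] = assafrasmamma$s
  rot[2] = ssafrasmamma$sa
  rot[3] = safrasmamma$sas
  rot[4] = afrasmamma$sass
  rot[5] = frasmamma$sassa
  rot[6] = rasmamma$sassaf
  rot[7] = asmamma$sassafr
  rot[8] = smamma$sassafra
  rot[9] = mamma$sassafras
  rot[10] = amma$sassafrasm
  rot[11] = mma$sassafrasma
  rot[12] = ma$sassafrasmam
  rot[13] = a$sassafrasmamm
  rot[14] = $sassafrasmamma
Sorted (with $ < everything):
  sorted[0] = $sassafrasmamma
  sorted[1] = a$sassafrasmamm
  sorted[2] = afrasmamma$sass
  sorted[3] = amma$sassafrasm
  sorted[4] = asmamma$sassafr
  sorted[5] = assafrasmamma$s
  sorted[6] = frasmamma$sassa
  sorted[7] = ma$sassafrasmam
  sorted[8] = mamma$sassafras
  sorted[9] = mma$sassafrasma
  sorted[10] = rasmamma$sassaf
  sorted[11] = safrasmamma$sas
  sorted[12] = sassafrasmamma$
  sorted[13] = smamma$sassafra
  sorted[14] = ssafrasmamma$sa
sorted[1] = a$sassafrasmamm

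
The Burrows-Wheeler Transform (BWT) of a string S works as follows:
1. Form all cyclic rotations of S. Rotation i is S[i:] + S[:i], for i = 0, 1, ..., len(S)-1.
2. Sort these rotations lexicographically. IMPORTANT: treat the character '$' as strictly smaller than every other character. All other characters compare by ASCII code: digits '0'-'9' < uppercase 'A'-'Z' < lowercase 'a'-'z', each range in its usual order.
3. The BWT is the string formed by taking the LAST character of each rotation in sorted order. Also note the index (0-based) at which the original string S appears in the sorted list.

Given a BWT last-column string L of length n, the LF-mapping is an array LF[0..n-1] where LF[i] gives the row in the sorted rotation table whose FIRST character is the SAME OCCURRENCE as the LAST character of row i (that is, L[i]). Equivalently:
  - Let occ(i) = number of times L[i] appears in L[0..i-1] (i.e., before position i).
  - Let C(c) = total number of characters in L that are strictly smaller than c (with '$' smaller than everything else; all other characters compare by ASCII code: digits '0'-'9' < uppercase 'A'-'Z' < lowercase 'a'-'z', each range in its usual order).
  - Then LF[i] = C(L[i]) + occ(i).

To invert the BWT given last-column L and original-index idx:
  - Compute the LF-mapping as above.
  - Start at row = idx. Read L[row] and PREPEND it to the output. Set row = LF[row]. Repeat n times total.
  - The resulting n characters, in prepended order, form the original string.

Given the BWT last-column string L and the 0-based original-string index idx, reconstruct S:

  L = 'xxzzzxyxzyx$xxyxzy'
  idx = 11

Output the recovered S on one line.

LF mapping: 1 2 13 14 15 3 9 4 16 10 5 0 6 7 11 8 17 12
Walk LF starting at row 11, prepending L[row]:
  step 1: row=11, L[11]='$', prepend. Next row=LF[11]=0
  step 2: row=0, L[0]='x', prepend. Next row=LF[0]=1
  step 3: row=1, L[1]='x', prepend. Next row=LF[1]=2
  step 4: row=2, L[2]='z', prepend. Next row=LF[2]=13
  step 5: row=13, L[13]='x', prepend. Next row=LF[13]=7
  step 6: row=7, L[7]='x', prepend. Next row=LF[7]=4
  step 7: row=4, L[4]='z', prepend. Next row=LF[4]=15
  step 8: row=15, L[15]='x', prepend. Next row=LF[15]=8
  step 9: row=8, L[8]='z', prepend. Next row=LF[8]=16
  step 10: row=16, L[16]='z', prepend. Next row=LF[16]=17
  step 11: row=17, L[17]='y', prepend. Next row=LF[17]=12
  step 12: row=12, L[12]='x', prepend. Next row=LF[12]=6
  step 13: row=6, L[6]='y', prepend. Next row=LF[6]=9
  step 14: row=9, L[9]='y', prepend. Next row=LF[9]=10
  step 15: row=10, L[10]='x', prepend. Next row=LF[10]=5
  step 16: row=5, L[5]='x', prepend. Next row=LF[5]=3
  step 17: row=3, L[3]='z', prepend. Next row=LF[3]=14
  step 18: row=14, L[14]='y', prepend. Next row=LF[14]=11
Reversed output: yzxxyyxyzzxzxxzxx$

Answer: yzxxyyxyzzxzxxzxx$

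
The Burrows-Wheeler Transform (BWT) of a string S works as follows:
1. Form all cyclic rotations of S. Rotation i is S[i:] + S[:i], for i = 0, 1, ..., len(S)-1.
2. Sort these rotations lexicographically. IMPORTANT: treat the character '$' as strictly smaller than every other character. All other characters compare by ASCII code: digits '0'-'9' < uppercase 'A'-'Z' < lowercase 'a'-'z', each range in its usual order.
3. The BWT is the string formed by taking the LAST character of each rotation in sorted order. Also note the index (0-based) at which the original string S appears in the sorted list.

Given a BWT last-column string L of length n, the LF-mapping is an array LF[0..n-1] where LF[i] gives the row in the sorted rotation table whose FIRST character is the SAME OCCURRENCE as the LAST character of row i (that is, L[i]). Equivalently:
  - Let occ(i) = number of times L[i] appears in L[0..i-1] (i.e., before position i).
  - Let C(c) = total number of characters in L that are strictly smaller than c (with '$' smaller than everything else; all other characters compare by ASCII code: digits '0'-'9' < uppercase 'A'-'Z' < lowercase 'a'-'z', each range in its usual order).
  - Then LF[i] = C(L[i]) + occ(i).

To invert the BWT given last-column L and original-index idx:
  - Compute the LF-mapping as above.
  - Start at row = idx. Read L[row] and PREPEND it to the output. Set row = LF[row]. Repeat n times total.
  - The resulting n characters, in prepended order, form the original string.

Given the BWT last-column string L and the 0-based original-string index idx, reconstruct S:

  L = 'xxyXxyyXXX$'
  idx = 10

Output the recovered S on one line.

Answer: yxXXyXxXyx$

Derivation:
LF mapping: 5 6 8 1 7 9 10 2 3 4 0
Walk LF starting at row 10, prepending L[row]:
  step 1: row=10, L[10]='$', prepend. Next row=LF[10]=0
  step 2: row=0, L[0]='x', prepend. Next row=LF[0]=5
  step 3: row=5, L[5]='y', prepend. Next row=LF[5]=9
  step 4: row=9, L[9]='X', prepend. Next row=LF[9]=4
  step 5: row=4, L[4]='x', prepend. Next row=LF[4]=7
  step 6: row=7, L[7]='X', prepend. Next row=LF[7]=2
  step 7: row=2, L[2]='y', prepend. Next row=LF[2]=8
  step 8: row=8, L[8]='X', prepend. Next row=LF[8]=3
  step 9: row=3, L[3]='X', prepend. Next row=LF[3]=1
  step 10: row=1, L[1]='x', prepend. Next row=LF[1]=6
  step 11: row=6, L[6]='y', prepend. Next row=LF[6]=10
Reversed output: yxXXyXxXyx$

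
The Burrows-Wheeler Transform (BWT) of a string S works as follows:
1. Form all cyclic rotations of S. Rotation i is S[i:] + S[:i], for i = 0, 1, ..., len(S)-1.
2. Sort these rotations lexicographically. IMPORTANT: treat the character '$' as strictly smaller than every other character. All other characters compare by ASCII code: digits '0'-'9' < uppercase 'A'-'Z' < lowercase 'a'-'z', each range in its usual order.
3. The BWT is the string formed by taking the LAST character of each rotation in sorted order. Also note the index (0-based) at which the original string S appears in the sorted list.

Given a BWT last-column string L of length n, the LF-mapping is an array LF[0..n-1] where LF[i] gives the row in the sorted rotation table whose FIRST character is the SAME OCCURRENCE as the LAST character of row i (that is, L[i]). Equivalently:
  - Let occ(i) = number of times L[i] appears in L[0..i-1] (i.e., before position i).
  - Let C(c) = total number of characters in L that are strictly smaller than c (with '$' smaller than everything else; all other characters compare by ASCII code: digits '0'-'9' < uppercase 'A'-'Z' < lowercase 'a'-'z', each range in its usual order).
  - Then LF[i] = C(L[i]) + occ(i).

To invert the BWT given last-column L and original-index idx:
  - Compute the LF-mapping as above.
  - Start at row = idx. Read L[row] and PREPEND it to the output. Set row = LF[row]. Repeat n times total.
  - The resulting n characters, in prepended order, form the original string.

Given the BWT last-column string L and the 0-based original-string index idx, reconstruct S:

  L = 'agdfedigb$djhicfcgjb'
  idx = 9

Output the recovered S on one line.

Answer: ecgigdcidbdfbjjfhga$

Derivation:
LF mapping: 1 12 6 10 9 7 16 13 2 0 8 18 15 17 4 11 5 14 19 3
Walk LF starting at row 9, prepending L[row]:
  step 1: row=9, L[9]='$', prepend. Next row=LF[9]=0
  step 2: row=0, L[0]='a', prepend. Next row=LF[0]=1
  step 3: row=1, L[1]='g', prepend. Next row=LF[1]=12
  step 4: row=12, L[12]='h', prepend. Next row=LF[12]=15
  step 5: row=15, L[15]='f', prepend. Next row=LF[15]=11
  step 6: row=11, L[11]='j', prepend. Next row=LF[11]=18
  step 7: row=18, L[18]='j', prepend. Next row=LF[18]=19
  step 8: row=19, L[19]='b', prepend. Next row=LF[19]=3
  step 9: row=3, L[3]='f', prepend. Next row=LF[3]=10
  step 10: row=10, L[10]='d', prepend. Next row=LF[10]=8
  step 11: row=8, L[8]='b', prepend. Next row=LF[8]=2
  step 12: row=2, L[2]='d', prepend. Next row=LF[2]=6
  step 13: row=6, L[6]='i', prepend. Next row=LF[6]=16
  step 14: row=16, L[16]='c', prepend. Next row=LF[16]=5
  step 15: row=5, L[5]='d', prepend. Next row=LF[5]=7
  step 16: row=7, L[7]='g', prepend. Next row=LF[7]=13
  step 17: row=13, L[13]='i', prepend. Next row=LF[13]=17
  step 18: row=17, L[17]='g', prepend. Next row=LF[17]=14
  step 19: row=14, L[14]='c', prepend. Next row=LF[14]=4
  step 20: row=4, L[4]='e', prepend. Next row=LF[4]=9
Reversed output: ecgigdcidbdfbjjfhga$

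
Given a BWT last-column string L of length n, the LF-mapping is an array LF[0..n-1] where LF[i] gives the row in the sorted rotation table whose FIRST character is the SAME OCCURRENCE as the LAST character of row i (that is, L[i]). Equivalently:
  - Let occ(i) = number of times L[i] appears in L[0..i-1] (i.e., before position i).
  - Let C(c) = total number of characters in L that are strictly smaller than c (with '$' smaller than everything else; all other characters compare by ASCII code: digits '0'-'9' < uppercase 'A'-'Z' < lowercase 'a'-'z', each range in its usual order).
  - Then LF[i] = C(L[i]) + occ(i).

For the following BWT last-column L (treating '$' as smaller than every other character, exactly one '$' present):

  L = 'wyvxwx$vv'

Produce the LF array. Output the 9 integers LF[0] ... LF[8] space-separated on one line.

Char counts: '$':1, 'v':3, 'w':2, 'x':2, 'y':1
C (first-col start): C('$')=0, C('v')=1, C('w')=4, C('x')=6, C('y')=8
L[0]='w': occ=0, LF[0]=C('w')+0=4+0=4
L[1]='y': occ=0, LF[1]=C('y')+0=8+0=8
L[2]='v': occ=0, LF[2]=C('v')+0=1+0=1
L[3]='x': occ=0, LF[3]=C('x')+0=6+0=6
L[4]='w': occ=1, LF[4]=C('w')+1=4+1=5
L[5]='x': occ=1, LF[5]=C('x')+1=6+1=7
L[6]='$': occ=0, LF[6]=C('$')+0=0+0=0
L[7]='v': occ=1, LF[7]=C('v')+1=1+1=2
L[8]='v': occ=2, LF[8]=C('v')+2=1+2=3

Answer: 4 8 1 6 5 7 0 2 3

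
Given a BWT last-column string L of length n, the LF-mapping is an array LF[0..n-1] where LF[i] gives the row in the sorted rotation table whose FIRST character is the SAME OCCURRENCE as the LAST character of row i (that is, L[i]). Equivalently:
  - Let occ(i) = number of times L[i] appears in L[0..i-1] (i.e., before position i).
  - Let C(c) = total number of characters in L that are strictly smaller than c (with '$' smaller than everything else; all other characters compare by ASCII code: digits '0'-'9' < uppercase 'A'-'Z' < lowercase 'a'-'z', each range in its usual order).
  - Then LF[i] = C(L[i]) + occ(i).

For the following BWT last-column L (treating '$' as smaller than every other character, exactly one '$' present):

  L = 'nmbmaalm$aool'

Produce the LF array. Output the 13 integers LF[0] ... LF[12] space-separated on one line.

Answer: 10 7 4 8 1 2 5 9 0 3 11 12 6

Derivation:
Char counts: '$':1, 'a':3, 'b':1, 'l':2, 'm':3, 'n':1, 'o':2
C (first-col start): C('$')=0, C('a')=1, C('b')=4, C('l')=5, C('m')=7, C('n')=10, C('o')=11
L[0]='n': occ=0, LF[0]=C('n')+0=10+0=10
L[1]='m': occ=0, LF[1]=C('m')+0=7+0=7
L[2]='b': occ=0, LF[2]=C('b')+0=4+0=4
L[3]='m': occ=1, LF[3]=C('m')+1=7+1=8
L[4]='a': occ=0, LF[4]=C('a')+0=1+0=1
L[5]='a': occ=1, LF[5]=C('a')+1=1+1=2
L[6]='l': occ=0, LF[6]=C('l')+0=5+0=5
L[7]='m': occ=2, LF[7]=C('m')+2=7+2=9
L[8]='$': occ=0, LF[8]=C('$')+0=0+0=0
L[9]='a': occ=2, LF[9]=C('a')+2=1+2=3
L[10]='o': occ=0, LF[10]=C('o')+0=11+0=11
L[11]='o': occ=1, LF[11]=C('o')+1=11+1=12
L[12]='l': occ=1, LF[12]=C('l')+1=5+1=6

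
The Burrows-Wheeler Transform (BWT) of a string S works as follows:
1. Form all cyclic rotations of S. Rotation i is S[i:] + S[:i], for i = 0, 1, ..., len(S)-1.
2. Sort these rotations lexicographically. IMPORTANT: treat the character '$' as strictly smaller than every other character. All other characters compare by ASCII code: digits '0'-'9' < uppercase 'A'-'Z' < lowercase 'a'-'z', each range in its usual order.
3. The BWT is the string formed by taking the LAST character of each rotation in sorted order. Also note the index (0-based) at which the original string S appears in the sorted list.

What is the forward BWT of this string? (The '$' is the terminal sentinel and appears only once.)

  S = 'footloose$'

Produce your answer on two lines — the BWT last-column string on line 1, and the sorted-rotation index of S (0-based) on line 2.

All 10 rotations (rotation i = S[i:]+S[:i]):
  rot[0] = footloose$
  rot[1] = ootloose$f
  rot[2] = otloose$fo
  rot[3] = tloose$foo
  rot[4] = loose$foot
  rot[5] = oose$footl
  rot[6] = ose$footlo
  rot[7] = se$footloo
  rot[8] = e$footloos
  rot[9] = $footloose
Sorted (with $ < everything):
  sorted[0] = $footloose  (last char: 'e')
  sorted[1] = e$footloos  (last char: 's')
  sorted[2] = footloose$  (last char: '$')
  sorted[3] = loose$foot  (last char: 't')
  sorted[4] = oose$footl  (last char: 'l')
  sorted[5] = ootloose$f  (last char: 'f')
  sorted[6] = ose$footlo  (last char: 'o')
  sorted[7] = otloose$fo  (last char: 'o')
  sorted[8] = se$footloo  (last char: 'o')
  sorted[9] = tloose$foo  (last char: 'o')
Last column: es$tlfoooo
Original string S is at sorted index 2

Answer: es$tlfoooo
2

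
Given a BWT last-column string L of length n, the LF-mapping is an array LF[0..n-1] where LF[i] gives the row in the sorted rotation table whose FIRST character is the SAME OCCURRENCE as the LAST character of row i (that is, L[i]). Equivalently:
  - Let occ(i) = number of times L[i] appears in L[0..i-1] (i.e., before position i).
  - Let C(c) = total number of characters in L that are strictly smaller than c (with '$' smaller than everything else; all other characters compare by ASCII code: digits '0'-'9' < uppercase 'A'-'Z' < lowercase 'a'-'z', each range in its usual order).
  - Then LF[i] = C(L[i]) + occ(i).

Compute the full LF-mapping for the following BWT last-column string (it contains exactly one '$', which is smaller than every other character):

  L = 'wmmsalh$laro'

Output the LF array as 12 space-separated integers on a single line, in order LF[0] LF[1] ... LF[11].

Answer: 11 6 7 10 1 4 3 0 5 2 9 8

Derivation:
Char counts: '$':1, 'a':2, 'h':1, 'l':2, 'm':2, 'o':1, 'r':1, 's':1, 'w':1
C (first-col start): C('$')=0, C('a')=1, C('h')=3, C('l')=4, C('m')=6, C('o')=8, C('r')=9, C('s')=10, C('w')=11
L[0]='w': occ=0, LF[0]=C('w')+0=11+0=11
L[1]='m': occ=0, LF[1]=C('m')+0=6+0=6
L[2]='m': occ=1, LF[2]=C('m')+1=6+1=7
L[3]='s': occ=0, LF[3]=C('s')+0=10+0=10
L[4]='a': occ=0, LF[4]=C('a')+0=1+0=1
L[5]='l': occ=0, LF[5]=C('l')+0=4+0=4
L[6]='h': occ=0, LF[6]=C('h')+0=3+0=3
L[7]='$': occ=0, LF[7]=C('$')+0=0+0=0
L[8]='l': occ=1, LF[8]=C('l')+1=4+1=5
L[9]='a': occ=1, LF[9]=C('a')+1=1+1=2
L[10]='r': occ=0, LF[10]=C('r')+0=9+0=9
L[11]='o': occ=0, LF[11]=C('o')+0=8+0=8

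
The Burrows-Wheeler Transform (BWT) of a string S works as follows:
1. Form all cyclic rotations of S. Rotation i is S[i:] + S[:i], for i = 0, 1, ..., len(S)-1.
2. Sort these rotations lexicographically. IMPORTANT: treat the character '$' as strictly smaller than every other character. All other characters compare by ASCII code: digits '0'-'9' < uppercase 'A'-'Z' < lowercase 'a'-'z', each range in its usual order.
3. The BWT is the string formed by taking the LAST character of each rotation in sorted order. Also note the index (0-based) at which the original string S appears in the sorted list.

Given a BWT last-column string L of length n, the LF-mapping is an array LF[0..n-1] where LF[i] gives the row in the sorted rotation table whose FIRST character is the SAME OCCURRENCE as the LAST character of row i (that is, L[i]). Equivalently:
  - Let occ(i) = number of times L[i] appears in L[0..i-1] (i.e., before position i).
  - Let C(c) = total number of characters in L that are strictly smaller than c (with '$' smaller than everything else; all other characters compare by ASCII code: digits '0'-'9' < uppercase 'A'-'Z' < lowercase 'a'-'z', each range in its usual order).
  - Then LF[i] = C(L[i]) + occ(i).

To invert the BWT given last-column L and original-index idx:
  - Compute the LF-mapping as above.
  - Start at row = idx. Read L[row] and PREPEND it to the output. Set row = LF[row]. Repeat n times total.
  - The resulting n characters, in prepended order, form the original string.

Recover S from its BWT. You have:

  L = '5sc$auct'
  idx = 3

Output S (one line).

Answer: cactus5$

Derivation:
LF mapping: 1 5 3 0 2 7 4 6
Walk LF starting at row 3, prepending L[row]:
  step 1: row=3, L[3]='$', prepend. Next row=LF[3]=0
  step 2: row=0, L[0]='5', prepend. Next row=LF[0]=1
  step 3: row=1, L[1]='s', prepend. Next row=LF[1]=5
  step 4: row=5, L[5]='u', prepend. Next row=LF[5]=7
  step 5: row=7, L[7]='t', prepend. Next row=LF[7]=6
  step 6: row=6, L[6]='c', prepend. Next row=LF[6]=4
  step 7: row=4, L[4]='a', prepend. Next row=LF[4]=2
  step 8: row=2, L[2]='c', prepend. Next row=LF[2]=3
Reversed output: cactus5$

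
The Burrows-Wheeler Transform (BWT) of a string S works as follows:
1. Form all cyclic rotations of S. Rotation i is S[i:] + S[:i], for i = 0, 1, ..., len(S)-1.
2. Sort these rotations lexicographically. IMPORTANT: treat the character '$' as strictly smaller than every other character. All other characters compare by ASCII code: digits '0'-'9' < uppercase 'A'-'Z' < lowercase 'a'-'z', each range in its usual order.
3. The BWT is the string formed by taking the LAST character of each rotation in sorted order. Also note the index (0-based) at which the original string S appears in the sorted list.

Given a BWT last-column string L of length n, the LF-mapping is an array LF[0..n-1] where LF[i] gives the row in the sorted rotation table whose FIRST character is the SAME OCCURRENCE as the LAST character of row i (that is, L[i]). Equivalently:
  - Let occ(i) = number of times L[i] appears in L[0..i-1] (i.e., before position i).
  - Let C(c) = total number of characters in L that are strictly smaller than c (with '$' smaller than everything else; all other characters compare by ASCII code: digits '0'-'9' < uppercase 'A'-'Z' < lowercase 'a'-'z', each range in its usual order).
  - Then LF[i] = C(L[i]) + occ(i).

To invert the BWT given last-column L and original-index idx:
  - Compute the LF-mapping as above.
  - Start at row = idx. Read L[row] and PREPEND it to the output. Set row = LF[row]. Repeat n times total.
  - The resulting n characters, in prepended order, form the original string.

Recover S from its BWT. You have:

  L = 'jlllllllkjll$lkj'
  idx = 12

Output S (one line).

Answer: lljlkljlllklllj$

Derivation:
LF mapping: 1 6 7 8 9 10 11 12 4 2 13 14 0 15 5 3
Walk LF starting at row 12, prepending L[row]:
  step 1: row=12, L[12]='$', prepend. Next row=LF[12]=0
  step 2: row=0, L[0]='j', prepend. Next row=LF[0]=1
  step 3: row=1, L[1]='l', prepend. Next row=LF[1]=6
  step 4: row=6, L[6]='l', prepend. Next row=LF[6]=11
  step 5: row=11, L[11]='l', prepend. Next row=LF[11]=14
  step 6: row=14, L[14]='k', prepend. Next row=LF[14]=5
  step 7: row=5, L[5]='l', prepend. Next row=LF[5]=10
  step 8: row=10, L[10]='l', prepend. Next row=LF[10]=13
  step 9: row=13, L[13]='l', prepend. Next row=LF[13]=15
  step 10: row=15, L[15]='j', prepend. Next row=LF[15]=3
  step 11: row=3, L[3]='l', prepend. Next row=LF[3]=8
  step 12: row=8, L[8]='k', prepend. Next row=LF[8]=4
  step 13: row=4, L[4]='l', prepend. Next row=LF[4]=9
  step 14: row=9, L[9]='j', prepend. Next row=LF[9]=2
  step 15: row=2, L[2]='l', prepend. Next row=LF[2]=7
  step 16: row=7, L[7]='l', prepend. Next row=LF[7]=12
Reversed output: lljlkljlllklllj$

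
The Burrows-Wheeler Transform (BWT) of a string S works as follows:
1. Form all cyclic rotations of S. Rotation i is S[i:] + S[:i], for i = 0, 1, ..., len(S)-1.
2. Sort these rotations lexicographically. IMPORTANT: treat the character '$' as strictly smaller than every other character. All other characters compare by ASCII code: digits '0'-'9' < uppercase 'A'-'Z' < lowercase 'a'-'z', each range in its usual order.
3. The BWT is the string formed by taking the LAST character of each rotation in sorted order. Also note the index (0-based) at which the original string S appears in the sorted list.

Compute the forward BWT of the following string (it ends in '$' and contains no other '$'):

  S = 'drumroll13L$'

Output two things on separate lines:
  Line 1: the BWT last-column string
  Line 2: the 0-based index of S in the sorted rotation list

Answer: Ll13$lourmdr
4

Derivation:
All 12 rotations (rotation i = S[i:]+S[:i]):
  rot[0] = drumroll13L$
  rot[1] = rumroll13L$d
  rot[2] = umroll13L$dr
  rot[3] = mroll13L$dru
  rot[4] = roll13L$drum
  rot[5] = oll13L$drumr
  rot[6] = ll13L$drumro
  rot[7] = l13L$drumrol
  rot[8] = 13L$drumroll
  rot[9] = 3L$drumroll1
  rot[10] = L$drumroll13
  rot[11] = $drumroll13L
Sorted (with $ < everything):
  sorted[0] = $drumroll13L  (last char: 'L')
  sorted[1] = 13L$drumroll  (last char: 'l')
  sorted[2] = 3L$drumroll1  (last char: '1')
  sorted[3] = L$drumroll13  (last char: '3')
  sorted[4] = drumroll13L$  (last char: '$')
  sorted[5] = l13L$drumrol  (last char: 'l')
  sorted[6] = ll13L$drumro  (last char: 'o')
  sorted[7] = mroll13L$dru  (last char: 'u')
  sorted[8] = oll13L$drumr  (last char: 'r')
  sorted[9] = roll13L$drum  (last char: 'm')
  sorted[10] = rumroll13L$d  (last char: 'd')
  sorted[11] = umroll13L$dr  (last char: 'r')
Last column: Ll13$lourmdr
Original string S is at sorted index 4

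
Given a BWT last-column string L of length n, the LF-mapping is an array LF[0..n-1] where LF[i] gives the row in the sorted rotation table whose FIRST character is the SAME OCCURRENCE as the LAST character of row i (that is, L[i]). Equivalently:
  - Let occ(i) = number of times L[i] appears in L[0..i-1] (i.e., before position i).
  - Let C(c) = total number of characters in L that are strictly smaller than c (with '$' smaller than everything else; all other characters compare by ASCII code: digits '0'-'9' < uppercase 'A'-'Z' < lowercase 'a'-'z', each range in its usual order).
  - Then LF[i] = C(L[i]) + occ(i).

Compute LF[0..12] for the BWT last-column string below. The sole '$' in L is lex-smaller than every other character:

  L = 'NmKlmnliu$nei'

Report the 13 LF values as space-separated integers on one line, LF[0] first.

Char counts: '$':1, 'K':1, 'N':1, 'e':1, 'i':2, 'l':2, 'm':2, 'n':2, 'u':1
C (first-col start): C('$')=0, C('K')=1, C('N')=2, C('e')=3, C('i')=4, C('l')=6, C('m')=8, C('n')=10, C('u')=12
L[0]='N': occ=0, LF[0]=C('N')+0=2+0=2
L[1]='m': occ=0, LF[1]=C('m')+0=8+0=8
L[2]='K': occ=0, LF[2]=C('K')+0=1+0=1
L[3]='l': occ=0, LF[3]=C('l')+0=6+0=6
L[4]='m': occ=1, LF[4]=C('m')+1=8+1=9
L[5]='n': occ=0, LF[5]=C('n')+0=10+0=10
L[6]='l': occ=1, LF[6]=C('l')+1=6+1=7
L[7]='i': occ=0, LF[7]=C('i')+0=4+0=4
L[8]='u': occ=0, LF[8]=C('u')+0=12+0=12
L[9]='$': occ=0, LF[9]=C('$')+0=0+0=0
L[10]='n': occ=1, LF[10]=C('n')+1=10+1=11
L[11]='e': occ=0, LF[11]=C('e')+0=3+0=3
L[12]='i': occ=1, LF[12]=C('i')+1=4+1=5

Answer: 2 8 1 6 9 10 7 4 12 0 11 3 5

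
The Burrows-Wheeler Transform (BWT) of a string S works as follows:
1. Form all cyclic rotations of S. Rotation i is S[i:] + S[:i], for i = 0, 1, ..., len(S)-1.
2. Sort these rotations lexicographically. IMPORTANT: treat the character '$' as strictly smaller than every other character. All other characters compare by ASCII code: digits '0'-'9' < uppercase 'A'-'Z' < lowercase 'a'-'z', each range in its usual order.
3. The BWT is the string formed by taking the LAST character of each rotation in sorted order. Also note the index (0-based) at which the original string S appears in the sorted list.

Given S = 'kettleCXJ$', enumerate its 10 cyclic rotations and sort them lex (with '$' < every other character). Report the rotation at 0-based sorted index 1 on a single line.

Answer: CXJ$kettle

Derivation:
All 10 rotations (rotation i = S[i:]+S[:i]):
  rot[0] = kettleCXJ$
  rot[1] = ettleCXJ$k
  rot[2] = ttleCXJ$ke
  rot[3] = tleCXJ$ket
  rot[4] = leCXJ$kett
  rot[5] = eCXJ$kettl
  rot[6] = CXJ$kettle
  rot[7] = XJ$kettleC
  rot[8] = J$kettleCX
  rot[9] = $kettleCXJ
Sorted (with $ < everything):
  sorted[0] = $kettleCXJ
  sorted[1] = CXJ$kettle
  sorted[2] = J$kettleCX
  sorted[3] = XJ$kettleC
  sorted[4] = eCXJ$kettl
  sorted[5] = ettleCXJ$k
  sorted[6] = kettleCXJ$
  sorted[7] = leCXJ$kett
  sorted[8] = tleCXJ$ket
  sorted[9] = ttleCXJ$ke
sorted[1] = CXJ$kettle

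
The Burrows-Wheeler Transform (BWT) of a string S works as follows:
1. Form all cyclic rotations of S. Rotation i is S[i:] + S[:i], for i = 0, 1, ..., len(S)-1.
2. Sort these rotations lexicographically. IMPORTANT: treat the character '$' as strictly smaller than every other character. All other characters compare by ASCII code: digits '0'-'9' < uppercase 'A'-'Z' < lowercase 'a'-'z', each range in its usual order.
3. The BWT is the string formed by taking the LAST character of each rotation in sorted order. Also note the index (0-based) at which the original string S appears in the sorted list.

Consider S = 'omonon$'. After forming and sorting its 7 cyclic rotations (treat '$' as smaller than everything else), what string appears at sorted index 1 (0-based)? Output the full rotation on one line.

Answer: monon$o

Derivation:
All 7 rotations (rotation i = S[i:]+S[:i]):
  rot[0] = omonon$
  rot[1] = monon$o
  rot[2] = onon$om
  rot[3] = non$omo
  rot[4] = on$omon
  rot[5] = n$omono
  rot[6] = $omonon
Sorted (with $ < everything):
  sorted[0] = $omonon
  sorted[1] = monon$o
  sorted[2] = n$omono
  sorted[3] = non$omo
  sorted[4] = omonon$
  sorted[5] = on$omon
  sorted[6] = onon$om
sorted[1] = monon$o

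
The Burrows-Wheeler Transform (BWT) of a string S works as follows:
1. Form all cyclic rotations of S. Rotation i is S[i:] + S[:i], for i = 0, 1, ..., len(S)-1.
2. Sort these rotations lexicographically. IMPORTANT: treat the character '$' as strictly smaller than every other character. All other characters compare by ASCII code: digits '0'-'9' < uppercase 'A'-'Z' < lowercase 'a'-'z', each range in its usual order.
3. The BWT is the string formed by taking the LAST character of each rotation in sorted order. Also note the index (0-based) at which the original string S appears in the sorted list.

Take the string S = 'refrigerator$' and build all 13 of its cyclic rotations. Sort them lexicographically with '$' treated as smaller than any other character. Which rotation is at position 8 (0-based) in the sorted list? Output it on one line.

All 13 rotations (rotation i = S[i:]+S[:i]):
  rot[0] = refrigerator$
  rot[1] = efrigerator$r
  rot[2] = frigerator$re
  rot[3] = rigerator$ref
  rot[4] = igerator$refr
  rot[5] = gerator$refri
  rot[6] = erator$refrig
  rot[7] = rator$refrige
  rot[8] = ator$refriger
  rot[9] = tor$refrigera
  rot[10] = or$refrigerat
  rot[11] = r$refrigerato
  rot[12] = $refrigerator
Sorted (with $ < everything):
  sorted[0] = $refrigerator
  sorted[1] = ator$refriger
  sorted[2] = efrigerator$r
  sorted[3] = erator$refrig
  sorted[4] = frigerator$re
  sorted[5] = gerator$refri
  sorted[6] = igerator$refr
  sorted[7] = or$refrigerat
  sorted[8] = r$refrigerato
  sorted[9] = rator$refrige
  sorted[10] = refrigerator$
  sorted[11] = rigerator$ref
  sorted[12] = tor$refrigera
sorted[8] = r$refrigerato

Answer: r$refrigerato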